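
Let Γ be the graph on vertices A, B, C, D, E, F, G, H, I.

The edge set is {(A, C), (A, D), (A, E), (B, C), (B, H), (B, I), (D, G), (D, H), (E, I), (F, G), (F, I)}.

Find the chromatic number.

The cycle C-A-D-H-B-C has odd length 5, so it cannot be 2-colored; at least 3 colors are needed.
3 colors suffice: color red → {B, D, E, F}; color blue → {A, G, H, I}; color green → {C}. No two adjacent vertices share a color.

3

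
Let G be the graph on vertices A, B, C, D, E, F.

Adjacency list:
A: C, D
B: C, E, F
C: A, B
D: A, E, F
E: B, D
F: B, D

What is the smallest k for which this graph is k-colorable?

The cycle D-E-B-C-A-D has odd length 5, so it cannot be 2-colored; at least 3 colors are needed.
One proper 3-coloring: A=blue, B=red, C=green, D=red, E=blue, F=blue. Every edge joins two different colors.

3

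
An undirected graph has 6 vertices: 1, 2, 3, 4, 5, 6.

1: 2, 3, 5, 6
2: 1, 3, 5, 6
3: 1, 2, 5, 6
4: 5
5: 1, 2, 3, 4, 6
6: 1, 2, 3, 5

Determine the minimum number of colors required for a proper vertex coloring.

1, 2, 3, 5, 6 form a clique, so at least 5 colors are needed.
5 colors suffice: color red → {5}; color blue → {1, 4}; color green → {6}; color yellow → {2}; color purple → {3}. Every edge joins two different colors.

5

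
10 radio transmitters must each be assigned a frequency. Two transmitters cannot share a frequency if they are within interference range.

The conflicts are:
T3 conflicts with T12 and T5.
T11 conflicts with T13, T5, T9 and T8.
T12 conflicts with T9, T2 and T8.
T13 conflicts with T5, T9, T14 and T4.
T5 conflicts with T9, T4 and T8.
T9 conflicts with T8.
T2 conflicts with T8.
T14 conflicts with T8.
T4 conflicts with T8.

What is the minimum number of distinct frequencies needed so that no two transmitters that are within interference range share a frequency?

4

T11, T13, T5, T9 pairwise conflict, so at least 4 frequencies are needed.
4 frequencies suffice: frequency 1 → {T3, T13, T8}; frequency 2 → {T12, T5, T14}; frequency 3 → {T9, T2, T4}; frequency 4 → {T11}. Every pair that conflicts lands in different frequencies.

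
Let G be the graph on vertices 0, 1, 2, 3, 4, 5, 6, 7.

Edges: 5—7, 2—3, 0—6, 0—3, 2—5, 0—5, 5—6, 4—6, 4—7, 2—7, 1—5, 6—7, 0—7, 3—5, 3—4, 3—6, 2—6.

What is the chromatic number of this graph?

0, 3, 5, 6 form a clique, so at least 4 colors are needed.
A valid assignment using 4 colors: 0=yellow, 1=red, 2=yellow, 3=green, 4=blue, 5=blue, 6=red, 7=green. Each edge has distinct colors on its endpoints.

4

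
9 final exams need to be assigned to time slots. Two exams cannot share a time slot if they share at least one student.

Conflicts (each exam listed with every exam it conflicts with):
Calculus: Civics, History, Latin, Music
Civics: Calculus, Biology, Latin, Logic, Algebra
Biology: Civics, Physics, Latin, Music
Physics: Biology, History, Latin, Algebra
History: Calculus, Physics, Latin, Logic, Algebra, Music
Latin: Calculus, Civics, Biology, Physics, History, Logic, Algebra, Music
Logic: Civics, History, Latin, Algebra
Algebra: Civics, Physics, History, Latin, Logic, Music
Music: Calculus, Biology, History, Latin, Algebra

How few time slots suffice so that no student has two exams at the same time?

Calculus, History, Latin, Music pairwise conflict, so at least 4 time slots are needed.
4 time slots suffice: Calculus=3, Civics=2, Biology=3, Physics=4, History=2, Latin=1, Logic=4, Algebra=3, Music=4. Every pair that conflicts lands in different time slots.

4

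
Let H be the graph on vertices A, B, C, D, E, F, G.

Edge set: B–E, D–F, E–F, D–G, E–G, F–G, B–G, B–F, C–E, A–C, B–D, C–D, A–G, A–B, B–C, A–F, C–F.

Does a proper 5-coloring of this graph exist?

Yes

The chromatic number is 4. B, C, E, F form a clique, so at least 4 colors are needed.
4 colors suffice: A=4, B=2, C=3, D=4, E=4, F=1, G=3.
Since 5 ≥ 4, a proper 5-coloring certainly exists.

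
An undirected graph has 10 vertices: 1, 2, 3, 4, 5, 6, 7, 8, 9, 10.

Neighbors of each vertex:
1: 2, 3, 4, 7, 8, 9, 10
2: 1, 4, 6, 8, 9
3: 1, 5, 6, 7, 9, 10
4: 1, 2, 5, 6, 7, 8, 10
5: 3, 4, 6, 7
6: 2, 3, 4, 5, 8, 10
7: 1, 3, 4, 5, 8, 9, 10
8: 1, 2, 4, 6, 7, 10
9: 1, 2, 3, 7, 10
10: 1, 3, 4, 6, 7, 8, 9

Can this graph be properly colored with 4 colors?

1, 4, 7, 8, 10 are pairwise adjacent (a clique of size 5), so at least 5 colors are needed.
So 4 colors are not enough.

No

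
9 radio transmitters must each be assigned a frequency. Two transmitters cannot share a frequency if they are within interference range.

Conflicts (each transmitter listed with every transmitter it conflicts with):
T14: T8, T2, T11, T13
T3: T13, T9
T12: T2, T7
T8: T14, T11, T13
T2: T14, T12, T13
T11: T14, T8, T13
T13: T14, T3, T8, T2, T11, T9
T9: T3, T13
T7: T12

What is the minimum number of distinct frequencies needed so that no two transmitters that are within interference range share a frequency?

T14, T8, T11, T13 are mutually in conflict, so at least 4 frequencies are needed.
4 frequencies suffice: T14=2, T3=3, T12=1, T8=3, T2=3, T11=4, T13=1, T9=2, T7=2. Each listed conflict is separated.

4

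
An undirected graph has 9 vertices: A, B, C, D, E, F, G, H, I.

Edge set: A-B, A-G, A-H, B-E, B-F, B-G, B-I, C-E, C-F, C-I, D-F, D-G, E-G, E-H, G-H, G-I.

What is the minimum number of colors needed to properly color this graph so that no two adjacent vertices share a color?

B, E, G are mutually adjacent, so at least 3 colors are needed.
3 colors suffice: color 1 → {F, G}; color 2 → {B, C, D, H}; color 3 → {A, E, I}. No two adjacent vertices share a color.

3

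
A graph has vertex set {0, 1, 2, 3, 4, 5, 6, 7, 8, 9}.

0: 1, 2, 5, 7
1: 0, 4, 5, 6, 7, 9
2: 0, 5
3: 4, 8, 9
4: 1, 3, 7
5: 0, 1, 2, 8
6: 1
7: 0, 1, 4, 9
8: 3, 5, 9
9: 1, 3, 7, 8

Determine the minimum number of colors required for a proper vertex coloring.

3, 8, 9 are pairwise adjacent, so at least 3 colors are needed.
3 colors suffice: color a → {1, 2, 8}; color b → {0, 4, 6, 9}; color c → {3, 5, 7}. Each edge has distinct colors on its endpoints.

3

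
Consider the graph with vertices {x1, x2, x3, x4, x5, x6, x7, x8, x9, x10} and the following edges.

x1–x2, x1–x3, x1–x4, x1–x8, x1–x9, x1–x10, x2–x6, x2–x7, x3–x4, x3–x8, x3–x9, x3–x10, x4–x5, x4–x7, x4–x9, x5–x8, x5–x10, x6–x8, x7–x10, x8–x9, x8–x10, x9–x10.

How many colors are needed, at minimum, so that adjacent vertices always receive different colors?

5

x1, x3, x8, x9, x10 are mutually adjacent (a clique of size 5), so at least 5 colors are needed.
A valid assignment using 5 colors: x1=1, x2=2, x3=4, x4=2, x5=1, x6=1, x7=1, x8=2, x9=5, x10=3. Each edge has distinct colors on its endpoints.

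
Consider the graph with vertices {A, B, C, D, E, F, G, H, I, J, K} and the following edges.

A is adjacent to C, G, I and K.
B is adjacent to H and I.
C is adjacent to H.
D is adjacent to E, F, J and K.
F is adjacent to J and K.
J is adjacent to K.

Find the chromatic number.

D, F, J, K form a clique, so at least 4 colors are needed.
A valid assignment using 4 colors: A=1, B=1, C=3, D=1, E=2, F=3, G=2, H=2, I=2, J=4, K=2. Each edge has distinct colors on its endpoints.

4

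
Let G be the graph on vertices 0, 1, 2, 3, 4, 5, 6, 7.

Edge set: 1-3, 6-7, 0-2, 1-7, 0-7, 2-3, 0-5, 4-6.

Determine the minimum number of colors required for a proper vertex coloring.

The cycle 2-0-7-1-3-2 has odd length 5, so it cannot be 2-colored; at least 3 colors are needed.
3 colors suffice: color red → {3, 4, 5, 7}; color blue → {0, 1, 6}; color green → {2}. Each edge has distinct colors on its endpoints.

3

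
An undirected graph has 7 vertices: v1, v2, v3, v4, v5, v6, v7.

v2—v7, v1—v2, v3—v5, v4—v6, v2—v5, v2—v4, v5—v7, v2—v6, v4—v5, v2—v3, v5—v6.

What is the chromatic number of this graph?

v2, v4, v5, v6 are pairwise adjacent (a clique of size 4), so at least 4 colors are needed.
4 colors suffice: color 1 → {v2}; color 2 → {v1, v5}; color 3 → {v3, v4, v7}; color 4 → {v6}. No two adjacent vertices share a color.

4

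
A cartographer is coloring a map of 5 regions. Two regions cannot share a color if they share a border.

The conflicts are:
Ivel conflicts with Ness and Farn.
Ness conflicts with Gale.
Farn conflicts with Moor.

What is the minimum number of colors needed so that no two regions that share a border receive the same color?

2

Ivel and Farn conflict, so at least 2 colors are needed.
2 colors suffice: color 1 → {Ness, Farn}; color 2 → {Ivel, Moor, Gale}. No two conflicting regions share a color.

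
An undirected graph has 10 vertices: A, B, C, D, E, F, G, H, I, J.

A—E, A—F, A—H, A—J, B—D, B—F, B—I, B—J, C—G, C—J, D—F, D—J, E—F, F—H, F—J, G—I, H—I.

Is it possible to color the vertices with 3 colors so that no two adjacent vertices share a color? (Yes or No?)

No

B, D, F, J are mutually adjacent (a clique of size 4), so at least 4 colors are needed.
So 3 colors are not enough.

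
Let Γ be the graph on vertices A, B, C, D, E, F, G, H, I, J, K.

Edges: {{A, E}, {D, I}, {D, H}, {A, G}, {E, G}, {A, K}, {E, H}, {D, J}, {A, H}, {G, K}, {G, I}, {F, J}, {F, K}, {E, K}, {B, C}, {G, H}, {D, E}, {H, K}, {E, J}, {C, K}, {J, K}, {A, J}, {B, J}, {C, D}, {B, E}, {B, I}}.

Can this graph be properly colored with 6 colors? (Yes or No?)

The chromatic number is 5. A, E, G, H, K are pairwise adjacent (a clique of size 5), so at least 5 colors are needed.
5 colors suffice: color red → {C, E, F, I}; color blue → {B, D, K}; color green → {H, J}; color yellow → {A}; color purple → {G}.
Since 6 ≥ 5, a proper 6-coloring certainly exists.

Yes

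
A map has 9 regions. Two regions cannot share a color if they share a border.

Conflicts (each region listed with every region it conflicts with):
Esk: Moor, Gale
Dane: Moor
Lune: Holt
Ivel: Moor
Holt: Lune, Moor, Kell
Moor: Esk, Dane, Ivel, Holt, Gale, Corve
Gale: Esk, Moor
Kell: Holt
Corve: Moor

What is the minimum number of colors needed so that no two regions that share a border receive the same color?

Esk, Moor, Gale are mutually in conflict, so at least 3 colors are needed.
3 colors suffice: color 1 → {Lune, Moor, Kell}; color 2 → {Esk, Dane, Ivel, Holt, Corve}; color 3 → {Gale}. Every pair that conflicts lands in different colors.

3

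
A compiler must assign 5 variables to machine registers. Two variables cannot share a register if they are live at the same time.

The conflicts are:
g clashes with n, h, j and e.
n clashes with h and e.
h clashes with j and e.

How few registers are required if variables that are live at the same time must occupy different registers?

4

g, n, h, e are mutually in conflict, so at least 4 registers are needed.
A valid assignment using 4 registers: g=1, n=3, h=2, j=3, e=4. Each listed conflict is separated.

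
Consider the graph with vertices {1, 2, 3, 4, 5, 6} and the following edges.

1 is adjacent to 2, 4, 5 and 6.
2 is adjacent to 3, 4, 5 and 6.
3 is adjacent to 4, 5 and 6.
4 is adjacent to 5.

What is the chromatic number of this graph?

2, 3, 4, 5 are pairwise adjacent (a clique of size 4), so at least 4 colors are needed.
A valid assignment using 4 colors: 1=b, 2=a, 3=b, 4=c, 5=d, 6=c. Each edge has distinct colors on its endpoints.

4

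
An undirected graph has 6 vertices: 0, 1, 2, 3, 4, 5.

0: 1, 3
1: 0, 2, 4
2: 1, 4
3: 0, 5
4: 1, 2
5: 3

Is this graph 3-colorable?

The chromatic number is 3. 1, 2, 4 form a triangle, so at least 3 colors are needed.
3 colors suffice: color red → {1, 3}; color blue → {0, 4, 5}; color green → {2}.
That is already a proper 3-coloring.

Yes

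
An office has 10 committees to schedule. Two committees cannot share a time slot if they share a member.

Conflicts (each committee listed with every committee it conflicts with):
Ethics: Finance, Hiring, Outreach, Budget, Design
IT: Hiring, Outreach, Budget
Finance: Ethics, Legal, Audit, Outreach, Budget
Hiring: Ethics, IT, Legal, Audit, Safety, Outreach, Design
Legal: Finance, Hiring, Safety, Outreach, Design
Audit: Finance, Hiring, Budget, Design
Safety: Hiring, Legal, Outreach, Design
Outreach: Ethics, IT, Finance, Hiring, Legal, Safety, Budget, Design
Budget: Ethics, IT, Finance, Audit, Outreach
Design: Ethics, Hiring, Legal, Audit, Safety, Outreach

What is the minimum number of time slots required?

5

Hiring, Legal, Safety, Outreach, Design are mutually in conflict, so at least 5 time slots are needed.
5 time slots suffice: Ethics=4, IT=3, Finance=3, Hiring=2, Legal=4, Audit=1, Safety=5, Outreach=1, Budget=2, Design=3. Every pair that conflicts lands in different time slots.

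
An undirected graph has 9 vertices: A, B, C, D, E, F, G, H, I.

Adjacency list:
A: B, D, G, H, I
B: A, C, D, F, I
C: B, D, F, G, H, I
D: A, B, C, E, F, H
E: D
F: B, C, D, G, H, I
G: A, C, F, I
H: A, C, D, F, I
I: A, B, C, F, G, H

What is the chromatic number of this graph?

C, D, F, H are pairwise adjacent (a clique of size 4), so at least 4 colors are needed.
4 colors suffice: color 1 → {D, I}; color 2 → {A, C, E}; color 3 → {F}; color 4 → {B, G, H}. Every edge joins two different colors.

4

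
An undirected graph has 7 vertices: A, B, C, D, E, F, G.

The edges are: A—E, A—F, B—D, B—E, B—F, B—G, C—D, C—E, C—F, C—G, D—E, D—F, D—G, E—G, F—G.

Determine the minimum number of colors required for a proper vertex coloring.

4

B, D, E, G are mutually adjacent (a clique of size 4), so at least 4 colors are needed.
4 colors suffice: color 1 → {E, F}; color 2 → {A, D}; color 3 → {G}; color 4 → {B, C}. Each edge has distinct colors on its endpoints.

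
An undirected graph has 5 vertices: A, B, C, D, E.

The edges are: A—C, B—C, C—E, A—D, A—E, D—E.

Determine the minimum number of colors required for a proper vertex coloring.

3

A, D, E are pairwise adjacent, so at least 3 colors are needed.
A valid assignment using 3 colors: A=3, B=2, C=1, D=1, E=2. Every edge joins two different colors.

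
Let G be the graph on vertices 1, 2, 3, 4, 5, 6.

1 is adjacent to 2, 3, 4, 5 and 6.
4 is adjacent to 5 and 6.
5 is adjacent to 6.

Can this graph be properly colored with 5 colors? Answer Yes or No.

The chromatic number is 4. 1, 4, 5, 6 are pairwise adjacent (a clique of size 4), so at least 4 colors are needed.
One proper 4-coloring: 1=red, 2=blue, 3=blue, 4=green, 5=yellow, 6=blue.
Since 5 ≥ 4, a proper 5-coloring certainly exists.

Yes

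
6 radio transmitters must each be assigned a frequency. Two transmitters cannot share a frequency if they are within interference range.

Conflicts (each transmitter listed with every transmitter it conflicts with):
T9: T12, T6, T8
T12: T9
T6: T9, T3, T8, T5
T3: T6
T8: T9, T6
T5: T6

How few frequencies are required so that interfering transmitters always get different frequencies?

3

T9, T6, T8 pairwise conflict, so at least 3 frequencies are needed.
Using 3 frequencies: T9=2, T12=1, T6=1, T3=2, T8=3, T5=2. Each listed conflict is separated.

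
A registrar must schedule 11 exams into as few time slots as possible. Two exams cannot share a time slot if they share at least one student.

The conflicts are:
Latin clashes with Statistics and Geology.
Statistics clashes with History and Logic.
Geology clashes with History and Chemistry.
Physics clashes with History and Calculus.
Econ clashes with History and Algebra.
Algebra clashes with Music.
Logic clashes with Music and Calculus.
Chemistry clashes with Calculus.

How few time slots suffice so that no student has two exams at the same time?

3

The cycle Chemistry-Geology-History-Physics-Calculus-Chemistry has odd length 5, so it cannot be 2-colored; at least 3 time slots are needed.
3 time slots suffice: time slot 1 → {Latin, History, Algebra, Logic, Chemistry}; time slot 2 → {Statistics, Geology, Econ, Music, Calculus}; time slot 3 → {Physics}. No two conflicting exams share a time slot.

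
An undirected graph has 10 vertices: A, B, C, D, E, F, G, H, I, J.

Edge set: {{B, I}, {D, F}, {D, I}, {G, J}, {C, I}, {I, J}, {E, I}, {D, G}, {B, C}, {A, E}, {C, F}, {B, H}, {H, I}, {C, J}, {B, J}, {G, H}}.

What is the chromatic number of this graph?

4

B, C, I, J form a clique, so at least 4 colors are needed.
A valid assignment using 4 colors: A=red, B=green, C=blue, D=blue, E=blue, F=red, G=red, H=blue, I=red, J=yellow. Every edge joins two different colors.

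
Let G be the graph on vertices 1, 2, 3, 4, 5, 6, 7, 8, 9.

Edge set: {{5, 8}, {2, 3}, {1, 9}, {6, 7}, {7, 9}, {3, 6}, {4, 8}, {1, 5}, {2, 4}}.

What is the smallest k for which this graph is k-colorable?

The cycle 7-6-3-2-4-8-5-1-9-7 has odd length 9, so it cannot be 2-colored; at least 3 colors are needed.
3 colors suffice: 1=blue, 2=green, 3=blue, 4=red, 5=red, 6=red, 7=blue, 8=blue, 9=red. Each edge has distinct colors on its endpoints.

3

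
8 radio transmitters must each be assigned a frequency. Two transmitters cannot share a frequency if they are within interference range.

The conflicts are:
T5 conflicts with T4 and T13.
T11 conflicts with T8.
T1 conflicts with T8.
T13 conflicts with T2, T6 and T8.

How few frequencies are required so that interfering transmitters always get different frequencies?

T13 and T6 conflict, so at least 2 frequencies are needed.
Using 2 frequencies: T5=2, T11=1, T1=1, T4=1, T13=1, T2=2, T6=2, T8=2. Each listed conflict is separated.

2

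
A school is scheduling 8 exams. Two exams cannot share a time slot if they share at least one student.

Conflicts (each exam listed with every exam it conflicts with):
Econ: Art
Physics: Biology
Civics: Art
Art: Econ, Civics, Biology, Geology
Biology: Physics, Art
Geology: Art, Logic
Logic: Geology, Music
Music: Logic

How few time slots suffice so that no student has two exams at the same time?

Civics and Art conflict, so at least 2 time slots are needed.
A valid assignment using 2 time slots: Econ=2, Physics=1, Civics=2, Art=1, Biology=2, Geology=2, Logic=1, Music=2. No two conflicting exams share a time slot.

2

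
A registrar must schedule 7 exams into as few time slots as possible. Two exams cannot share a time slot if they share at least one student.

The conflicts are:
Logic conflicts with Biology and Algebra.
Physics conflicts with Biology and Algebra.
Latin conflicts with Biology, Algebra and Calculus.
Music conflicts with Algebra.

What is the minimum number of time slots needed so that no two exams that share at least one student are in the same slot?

2

Logic and Biology conflict, so at least 2 time slots are needed.
2 time slots suffice: time slot 1 → {Biology, Algebra, Calculus}; time slot 2 → {Logic, Physics, Latin, Music}. No two conflicting exams share a time slot.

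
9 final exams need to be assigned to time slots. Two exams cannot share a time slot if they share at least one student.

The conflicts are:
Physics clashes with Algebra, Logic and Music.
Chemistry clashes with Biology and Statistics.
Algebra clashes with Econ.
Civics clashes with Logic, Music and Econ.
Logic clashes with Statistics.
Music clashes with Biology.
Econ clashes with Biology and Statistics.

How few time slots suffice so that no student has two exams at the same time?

3

The cycle Physics-Algebra-Econ-Civics-Logic-Physics has odd length 5, so it cannot be 2-colored; at least 3 time slots are needed.
3 time slots suffice: time slot 1 → {Physics, Chemistry, Econ}; time slot 2 → {Algebra, Civics, Biology, Statistics}; time slot 3 → {Logic, Music}. Each listed conflict is separated.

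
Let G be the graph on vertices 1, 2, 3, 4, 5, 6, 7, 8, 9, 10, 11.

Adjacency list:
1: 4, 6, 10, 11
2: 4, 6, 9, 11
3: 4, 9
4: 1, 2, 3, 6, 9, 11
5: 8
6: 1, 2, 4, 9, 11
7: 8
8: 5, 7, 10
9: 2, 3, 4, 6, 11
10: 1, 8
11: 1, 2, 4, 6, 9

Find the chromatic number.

5

2, 4, 6, 9, 11 are pairwise adjacent (a clique of size 5), so at least 5 colors are needed.
A valid assignment using 5 colors: 1=b, 2=e, 3=c, 4=a, 5=b, 6=d, 7=b, 8=a, 9=b, 10=c, 11=c. Every edge joins two different colors.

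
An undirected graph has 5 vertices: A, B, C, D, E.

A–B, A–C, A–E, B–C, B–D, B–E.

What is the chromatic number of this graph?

3

A, B, E form a triangle, so at least 3 colors are needed.
3 colors suffice: color 1 → {B}; color 2 → {A, D}; color 3 → {C, E}. No two adjacent vertices share a color.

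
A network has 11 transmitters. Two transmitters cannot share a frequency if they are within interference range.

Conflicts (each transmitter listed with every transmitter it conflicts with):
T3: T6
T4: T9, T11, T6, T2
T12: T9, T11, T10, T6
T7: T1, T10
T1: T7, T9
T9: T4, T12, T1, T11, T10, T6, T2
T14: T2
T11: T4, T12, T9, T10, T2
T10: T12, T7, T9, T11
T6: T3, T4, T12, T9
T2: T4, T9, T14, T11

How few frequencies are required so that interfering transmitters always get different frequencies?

4

T4, T9, T11, T2 all conflict with each other, so at least 4 frequencies are needed.
4 frequencies suffice: frequency 1 → {T3, T7, T9, T14}; frequency 2 → {T1, T11, T6}; frequency 3 → {T12, T2}; frequency 4 → {T4, T10}. Every pair that conflicts lands in different frequencies.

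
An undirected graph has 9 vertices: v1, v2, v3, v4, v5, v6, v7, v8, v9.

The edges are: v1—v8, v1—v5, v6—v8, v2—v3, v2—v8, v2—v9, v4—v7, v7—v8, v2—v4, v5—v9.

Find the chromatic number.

The cycle v1-v8-v2-v9-v5-v1 has odd length 5, so it cannot be 2-colored; at least 3 colors are needed.
A valid assignment using 3 colors: v1=1, v2=1, v3=2, v4=2, v5=2, v6=1, v7=1, v8=2, v9=3. Every edge joins two different colors.

3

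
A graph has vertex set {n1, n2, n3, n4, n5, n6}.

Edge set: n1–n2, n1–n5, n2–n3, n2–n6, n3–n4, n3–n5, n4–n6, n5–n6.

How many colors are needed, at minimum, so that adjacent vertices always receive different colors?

2

n2 and n6 are adjacent, so at least 2 colors are needed.
A valid assignment using 2 colors: n1=2, n2=1, n3=2, n4=1, n5=1, n6=2. Each edge has distinct colors on its endpoints.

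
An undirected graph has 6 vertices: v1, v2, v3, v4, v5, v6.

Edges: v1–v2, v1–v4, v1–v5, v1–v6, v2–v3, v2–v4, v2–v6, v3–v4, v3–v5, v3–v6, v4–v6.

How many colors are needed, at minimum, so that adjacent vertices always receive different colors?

v2, v3, v4, v6 are pairwise adjacent (a clique of size 4), so at least 4 colors are needed.
A valid assignment using 4 colors: v1=4, v2=3, v3=4, v4=1, v5=1, v6=2. No two adjacent vertices share a color.

4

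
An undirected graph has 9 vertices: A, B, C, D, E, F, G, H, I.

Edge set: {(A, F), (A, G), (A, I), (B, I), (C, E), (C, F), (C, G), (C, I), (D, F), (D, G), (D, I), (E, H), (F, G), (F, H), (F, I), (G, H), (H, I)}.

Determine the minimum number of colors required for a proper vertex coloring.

3

A, F, G are pairwise adjacent, so at least 3 colors are needed.
A valid assignment using 3 colors: A=3, B=2, C=3, D=3, E=1, F=2, G=1, H=3, I=1. Every edge joins two different colors.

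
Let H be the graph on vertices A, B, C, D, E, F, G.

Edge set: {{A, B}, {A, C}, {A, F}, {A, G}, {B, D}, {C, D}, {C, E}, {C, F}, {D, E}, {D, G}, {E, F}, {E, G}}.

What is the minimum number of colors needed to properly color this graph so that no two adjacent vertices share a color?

3

A, C, F are mutually adjacent, so at least 3 colors are needed.
3 colors suffice: A=1, B=3, C=3, D=2, E=1, F=2, G=3. Every edge joins two different colors.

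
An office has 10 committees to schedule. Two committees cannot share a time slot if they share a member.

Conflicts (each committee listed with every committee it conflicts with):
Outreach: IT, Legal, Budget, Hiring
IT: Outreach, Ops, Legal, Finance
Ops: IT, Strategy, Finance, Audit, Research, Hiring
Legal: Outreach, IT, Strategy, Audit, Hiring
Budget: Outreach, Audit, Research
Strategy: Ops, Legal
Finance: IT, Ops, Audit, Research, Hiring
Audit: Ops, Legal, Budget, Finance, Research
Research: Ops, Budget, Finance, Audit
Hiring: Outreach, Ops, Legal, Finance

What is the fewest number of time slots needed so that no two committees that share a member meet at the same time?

4

Ops, Finance, Audit, Research all conflict with each other, so at least 4 time slots are needed.
4 time slots suffice: Outreach=3, IT=2, Ops=1, Legal=1, Budget=1, Strategy=2, Finance=3, Audit=2, Research=4, Hiring=2. No two conflicting committees share a time slot.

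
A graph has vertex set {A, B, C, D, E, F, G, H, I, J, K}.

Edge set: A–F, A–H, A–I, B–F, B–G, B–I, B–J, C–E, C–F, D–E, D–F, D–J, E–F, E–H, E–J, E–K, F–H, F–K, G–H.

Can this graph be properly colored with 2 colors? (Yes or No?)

C, E, F are pairwise adjacent, so at least 3 colors are needed.
So 2 colors are not enough.

No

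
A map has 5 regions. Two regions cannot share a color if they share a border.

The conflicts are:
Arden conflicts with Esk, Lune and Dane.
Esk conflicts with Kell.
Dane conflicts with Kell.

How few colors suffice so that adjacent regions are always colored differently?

Esk and Kell conflict, so at least 2 colors are needed.
2 colors suffice: Arden=1, Esk=2, Lune=2, Dane=2, Kell=1. Each listed conflict is separated.

2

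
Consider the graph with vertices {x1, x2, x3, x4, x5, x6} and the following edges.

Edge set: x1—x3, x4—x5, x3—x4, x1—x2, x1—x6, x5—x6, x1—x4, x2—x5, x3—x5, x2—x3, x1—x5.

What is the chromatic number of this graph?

x1, x3, x4, x5 are mutually adjacent (a clique of size 4), so at least 4 colors are needed.
4 colors suffice: x1=B, x2=Y, x3=G, x4=Y, x5=R, x6=G. No two adjacent vertices share a color.

4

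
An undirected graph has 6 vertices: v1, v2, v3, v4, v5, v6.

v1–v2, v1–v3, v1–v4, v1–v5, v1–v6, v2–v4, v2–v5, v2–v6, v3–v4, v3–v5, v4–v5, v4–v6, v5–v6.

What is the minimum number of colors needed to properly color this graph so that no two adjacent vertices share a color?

5

v1, v2, v4, v5, v6 form a clique, so at least 5 colors are needed.
A valid assignment using 5 colors: v1=1, v2=5, v3=4, v4=3, v5=2, v6=4. Each edge has distinct colors on its endpoints.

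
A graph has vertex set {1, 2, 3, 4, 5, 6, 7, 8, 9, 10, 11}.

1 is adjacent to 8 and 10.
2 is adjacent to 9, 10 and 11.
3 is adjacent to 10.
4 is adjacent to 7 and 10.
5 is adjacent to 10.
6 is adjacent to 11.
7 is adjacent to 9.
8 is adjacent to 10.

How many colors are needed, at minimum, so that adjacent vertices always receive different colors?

3

1, 8, 10 are pairwise adjacent, so at least 3 colors are needed.
3 colors suffice: color red → {9, 10, 11}; color blue → {1, 2, 3, 4, 5, 6}; color green → {7, 8}. Every edge joins two different colors.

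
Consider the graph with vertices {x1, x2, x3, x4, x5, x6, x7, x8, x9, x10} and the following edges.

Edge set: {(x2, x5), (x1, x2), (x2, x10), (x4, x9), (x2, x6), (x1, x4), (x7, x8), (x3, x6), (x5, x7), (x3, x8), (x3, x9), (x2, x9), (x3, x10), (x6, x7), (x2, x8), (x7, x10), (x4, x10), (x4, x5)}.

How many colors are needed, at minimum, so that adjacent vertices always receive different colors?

x4 and x5 are adjacent, so at least 2 colors are needed.
2 colors suffice: x1=B, x2=R, x3=R, x4=R, x5=B, x6=B, x7=R, x8=B, x9=B, x10=B. Each edge has distinct colors on its endpoints.

2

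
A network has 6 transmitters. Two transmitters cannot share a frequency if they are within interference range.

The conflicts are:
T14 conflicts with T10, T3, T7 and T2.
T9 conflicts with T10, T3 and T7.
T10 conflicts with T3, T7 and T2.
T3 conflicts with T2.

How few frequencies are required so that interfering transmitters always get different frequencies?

4

T14, T10, T3, T2 all conflict with each other, so at least 4 frequencies are needed.
4 frequencies suffice: frequency 1 → {T10}; frequency 2 → {T3, T7}; frequency 3 → {T14, T9}; frequency 4 → {T2}. Every pair that conflicts lands in different frequencies.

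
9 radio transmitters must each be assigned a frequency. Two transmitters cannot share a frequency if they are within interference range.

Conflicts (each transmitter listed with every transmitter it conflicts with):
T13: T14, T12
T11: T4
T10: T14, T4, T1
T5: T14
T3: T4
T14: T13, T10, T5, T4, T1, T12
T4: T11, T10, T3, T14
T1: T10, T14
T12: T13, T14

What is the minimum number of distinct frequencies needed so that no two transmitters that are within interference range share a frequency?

T10, T14, T4 are mutually in conflict, so at least 3 frequencies are needed.
3 frequencies suffice: frequency 1 → {T11, T3, T14}; frequency 2 → {T5, T4, T1, T12}; frequency 3 → {T13, T10}. No two conflicting transmitters share a frequency.

3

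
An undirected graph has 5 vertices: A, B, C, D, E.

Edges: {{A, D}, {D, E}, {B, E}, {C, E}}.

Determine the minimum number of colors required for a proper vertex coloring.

A and D are adjacent, so at least 2 colors are needed.
2 colors suffice: color 1 → {A, E}; color 2 → {B, C, D}. Each edge has distinct colors on its endpoints.

2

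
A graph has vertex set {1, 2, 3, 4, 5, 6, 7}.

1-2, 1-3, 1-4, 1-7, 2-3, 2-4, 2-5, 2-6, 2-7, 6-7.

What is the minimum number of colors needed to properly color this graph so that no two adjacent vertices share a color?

3

1, 2, 3 are pairwise adjacent, so at least 3 colors are needed.
3 colors suffice: 1=blue, 2=red, 3=green, 4=green, 5=blue, 6=blue, 7=green. No two adjacent vertices share a color.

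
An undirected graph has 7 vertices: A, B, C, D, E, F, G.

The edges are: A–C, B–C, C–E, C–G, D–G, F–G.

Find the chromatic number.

2

B and C are adjacent, so at least 2 colors are needed.
One proper 2-coloring: A=2, B=2, C=1, D=1, E=2, F=1, G=2. No two adjacent vertices share a color.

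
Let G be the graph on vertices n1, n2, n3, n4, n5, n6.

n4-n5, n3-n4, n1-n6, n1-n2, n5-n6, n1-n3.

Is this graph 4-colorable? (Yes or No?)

The chromatic number is 3. The cycle n1-n3-n4-n5-n6-n1 has odd length 5, so it cannot be 2-colored; at least 3 colors are needed.
One proper 3-coloring: n1=1, n2=2, n3=2, n4=1, n5=2, n6=3.
Since 4 ≥ 3, a proper 4-coloring certainly exists.

Yes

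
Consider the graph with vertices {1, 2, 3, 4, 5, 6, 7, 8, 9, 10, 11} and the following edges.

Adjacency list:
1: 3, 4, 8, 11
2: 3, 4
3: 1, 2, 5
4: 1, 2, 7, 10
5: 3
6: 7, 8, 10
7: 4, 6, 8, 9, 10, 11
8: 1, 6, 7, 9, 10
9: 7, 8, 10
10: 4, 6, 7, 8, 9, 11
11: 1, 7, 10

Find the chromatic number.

6, 7, 8, 10 are mutually adjacent (a clique of size 4), so at least 4 colors are needed.
One proper 4-coloring: 1=red, 2=red, 3=blue, 4=green, 5=red, 6=yellow, 7=red, 8=green, 9=yellow, 10=blue, 11=green. No two adjacent vertices share a color.

4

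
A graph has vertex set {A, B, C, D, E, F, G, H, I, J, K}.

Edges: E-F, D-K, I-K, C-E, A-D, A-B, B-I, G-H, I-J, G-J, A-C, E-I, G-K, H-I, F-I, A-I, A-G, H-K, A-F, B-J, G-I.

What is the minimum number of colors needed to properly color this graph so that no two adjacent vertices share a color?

G, H, I, K are mutually adjacent (a clique of size 4), so at least 4 colors are needed.
One proper 4-coloring: A=2, B=3, C=1, D=1, E=2, F=3, G=3, H=4, I=1, J=2, K=2. Each edge has distinct colors on its endpoints.

4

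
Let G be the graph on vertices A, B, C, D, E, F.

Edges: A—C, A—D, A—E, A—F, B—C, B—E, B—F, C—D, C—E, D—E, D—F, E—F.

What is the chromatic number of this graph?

A, D, E, F are pairwise adjacent (a clique of size 4), so at least 4 colors are needed.
4 colors suffice: color 1 → {E}; color 2 → {C, F}; color 3 → {A, B}; color 4 → {D}. Each edge has distinct colors on its endpoints.

4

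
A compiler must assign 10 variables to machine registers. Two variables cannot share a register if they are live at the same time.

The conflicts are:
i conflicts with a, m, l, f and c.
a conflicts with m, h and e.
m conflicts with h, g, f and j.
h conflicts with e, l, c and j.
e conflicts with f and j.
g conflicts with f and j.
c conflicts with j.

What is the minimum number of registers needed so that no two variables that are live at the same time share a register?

3

i, m, f all conflict with each other, so at least 3 registers are needed.
3 registers suffice: register 1 → {m, e, l, c}; register 2 → {i, h, g}; register 3 → {a, f, j}. Every pair that conflicts lands in different registers.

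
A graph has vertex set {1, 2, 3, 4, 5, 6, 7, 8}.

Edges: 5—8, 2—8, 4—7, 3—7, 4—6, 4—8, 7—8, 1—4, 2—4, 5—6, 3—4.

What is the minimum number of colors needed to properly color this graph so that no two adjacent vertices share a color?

3

4, 7, 8 are pairwise adjacent, so at least 3 colors are needed.
One proper 3-coloring: 1=b, 2=c, 3=b, 4=a, 5=a, 6=b, 7=c, 8=b. No two adjacent vertices share a color.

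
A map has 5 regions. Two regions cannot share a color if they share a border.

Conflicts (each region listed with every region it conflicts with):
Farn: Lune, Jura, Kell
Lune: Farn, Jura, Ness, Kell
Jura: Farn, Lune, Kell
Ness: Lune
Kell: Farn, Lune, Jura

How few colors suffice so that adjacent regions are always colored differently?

4

Farn, Lune, Jura, Kell are mutually in conflict, so at least 4 colors are needed.
4 colors suffice: color 1 → {Lune}; color 2 → {Ness, Kell}; color 3 → {Farn}; color 4 → {Jura}. Each listed conflict is separated.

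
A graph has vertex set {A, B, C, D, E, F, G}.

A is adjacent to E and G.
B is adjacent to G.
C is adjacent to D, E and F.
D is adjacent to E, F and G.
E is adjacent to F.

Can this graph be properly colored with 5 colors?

Yes

The chromatic number is 4. C, D, E, F are mutually adjacent (a clique of size 4), so at least 4 colors are needed.
A valid assignment using 4 colors: A=blue, B=blue, C=yellow, D=blue, E=red, F=green, G=red.
Since 5 ≥ 4, a proper 5-coloring certainly exists.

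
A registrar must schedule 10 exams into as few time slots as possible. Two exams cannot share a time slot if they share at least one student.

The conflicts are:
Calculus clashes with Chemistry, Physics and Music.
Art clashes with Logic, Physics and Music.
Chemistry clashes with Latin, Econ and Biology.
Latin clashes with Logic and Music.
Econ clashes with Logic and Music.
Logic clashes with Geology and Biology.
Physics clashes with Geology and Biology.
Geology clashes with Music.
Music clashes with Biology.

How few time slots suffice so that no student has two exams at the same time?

2

Logic and Biology conflict, so at least 2 time slots are needed.
2 time slots suffice: time slot 1 → {Chemistry, Logic, Physics, Music}; time slot 2 → {Calculus, Art, Latin, Econ, Geology, Biology}. Every pair that conflicts lands in different time slots.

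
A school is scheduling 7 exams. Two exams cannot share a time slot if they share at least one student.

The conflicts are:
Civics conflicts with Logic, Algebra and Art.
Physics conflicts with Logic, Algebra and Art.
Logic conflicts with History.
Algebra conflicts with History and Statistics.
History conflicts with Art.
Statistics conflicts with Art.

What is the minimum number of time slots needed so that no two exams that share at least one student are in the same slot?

2

History and Art conflict, so at least 2 time slots are needed.
2 time slots suffice: time slot 1 → {Logic, Algebra, Art}; time slot 2 → {Civics, Physics, History, Statistics}. Each listed conflict is separated.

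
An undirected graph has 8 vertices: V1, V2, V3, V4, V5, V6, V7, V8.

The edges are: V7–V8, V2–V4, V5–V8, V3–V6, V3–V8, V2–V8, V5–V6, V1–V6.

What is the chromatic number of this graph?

2

V3 and V6 are adjacent, so at least 2 colors are needed.
One proper 2-coloring: V1=B, V2=B, V3=B, V4=R, V5=B, V6=R, V7=B, V8=R. Each edge has distinct colors on its endpoints.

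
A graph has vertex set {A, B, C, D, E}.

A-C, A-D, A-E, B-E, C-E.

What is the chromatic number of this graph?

3

A, C, E form a triangle, so at least 3 colors are needed.
3 colors suffice: color 1 → {D, E}; color 2 → {A, B}; color 3 → {C}. No two adjacent vertices share a color.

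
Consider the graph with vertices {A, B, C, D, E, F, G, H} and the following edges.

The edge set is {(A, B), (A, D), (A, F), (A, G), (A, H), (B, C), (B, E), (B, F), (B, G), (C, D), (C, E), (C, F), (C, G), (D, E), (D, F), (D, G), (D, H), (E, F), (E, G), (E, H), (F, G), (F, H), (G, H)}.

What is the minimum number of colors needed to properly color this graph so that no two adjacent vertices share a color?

5

D, E, F, G, H are mutually adjacent (a clique of size 5), so at least 5 colors are needed.
One proper 5-coloring: A=green, B=yellow, C=purple, D=yellow, E=green, F=blue, G=red, H=purple. Each edge has distinct colors on its endpoints.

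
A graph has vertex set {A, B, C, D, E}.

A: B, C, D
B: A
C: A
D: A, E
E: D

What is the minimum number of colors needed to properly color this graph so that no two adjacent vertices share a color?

2

D and E are adjacent, so at least 2 colors are needed.
2 colors suffice: color red → {A, E}; color blue → {B, C, D}. Every edge joins two different colors.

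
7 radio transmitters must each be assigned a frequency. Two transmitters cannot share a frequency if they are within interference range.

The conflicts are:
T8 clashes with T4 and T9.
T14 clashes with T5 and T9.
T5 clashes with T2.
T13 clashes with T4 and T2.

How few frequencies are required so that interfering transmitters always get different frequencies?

3

The cycle T2-T5-T14-T9-T8-T4-T13-T2 has odd length 7, so it cannot be 2-colored; at least 3 frequencies are needed.
3 frequencies suffice: frequency 1 → {T4, T9, T2}; frequency 2 → {T8, T14, T13}; frequency 3 → {T5}. No two conflicting transmitters share a frequency.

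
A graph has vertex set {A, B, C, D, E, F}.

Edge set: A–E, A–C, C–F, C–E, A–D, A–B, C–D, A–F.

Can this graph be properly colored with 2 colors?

A, C, D are mutually adjacent, so at least 3 colors are needed.
So 2 colors are not enough.

No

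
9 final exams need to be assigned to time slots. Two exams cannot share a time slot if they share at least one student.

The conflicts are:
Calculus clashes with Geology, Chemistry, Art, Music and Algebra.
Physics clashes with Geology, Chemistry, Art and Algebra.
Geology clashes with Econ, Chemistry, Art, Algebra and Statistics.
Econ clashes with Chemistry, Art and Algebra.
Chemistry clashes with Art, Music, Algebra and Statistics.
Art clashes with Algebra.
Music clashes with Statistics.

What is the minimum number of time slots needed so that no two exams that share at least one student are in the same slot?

Physics, Geology, Chemistry, Art, Algebra are mutually in conflict, so at least 5 time slots are needed.
5 time slots suffice: Calculus=5, Physics=5, Geology=2, Econ=5, Chemistry=1, Art=4, Music=2, Algebra=3, Statistics=3. No two conflicting exams share a time slot.

5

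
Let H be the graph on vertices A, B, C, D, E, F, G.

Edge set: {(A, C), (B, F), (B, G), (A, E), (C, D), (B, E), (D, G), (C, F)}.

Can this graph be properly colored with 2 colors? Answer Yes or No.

No

The cycle E-A-C-F-B-E has odd length 5, so it cannot be 2-colored; at least 3 colors are needed.
So 2 colors are not enough.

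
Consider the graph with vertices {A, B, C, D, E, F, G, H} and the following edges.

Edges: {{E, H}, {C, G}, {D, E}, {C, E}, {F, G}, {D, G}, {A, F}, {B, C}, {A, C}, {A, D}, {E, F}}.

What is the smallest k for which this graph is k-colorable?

A and F are adjacent, so at least 2 colors are needed.
2 colors suffice: color 1 → {A, B, E, G}; color 2 → {C, D, F, H}. No two adjacent vertices share a color.

2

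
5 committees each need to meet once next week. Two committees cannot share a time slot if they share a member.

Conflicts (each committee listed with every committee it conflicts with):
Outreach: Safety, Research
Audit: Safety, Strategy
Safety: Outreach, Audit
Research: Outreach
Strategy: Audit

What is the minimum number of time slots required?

Audit and Safety conflict, so at least 2 time slots are needed.
2 time slots suffice: Outreach=1, Audit=1, Safety=2, Research=2, Strategy=2. No two conflicting committees share a time slot.

2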